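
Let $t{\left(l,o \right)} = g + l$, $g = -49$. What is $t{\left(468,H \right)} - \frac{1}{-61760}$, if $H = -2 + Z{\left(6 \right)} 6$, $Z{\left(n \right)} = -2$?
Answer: $\frac{25877441}{61760} \approx 419.0$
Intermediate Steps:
$H = -14$ ($H = -2 - 12 = -14$)
$t{\left(l,o \right)} = -49 + l$
$t{\left(468,H \right)} - \frac{1}{-61760} = \left(-49 + 468\right) - \frac{1}{-61760} = 419 - - \frac{1}{61760} = 419 + \frac{1}{61760} = \frac{25877441}{61760}$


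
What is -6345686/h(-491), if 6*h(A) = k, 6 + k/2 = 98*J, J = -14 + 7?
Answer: 9518529/346 ≈ 27510.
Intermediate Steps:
J = -7
k = -1384 (k = -12 + 2*(98*(-7)) = -12 + 2*(-686) = -12 - 1372 = -1384)
h(A) = -692/3 (h(A) = (⅙)*(-1384) = -692/3)
-6345686/h(-491) = -6345686/(-692/3) = -6345686*(-3/692) = 9518529/346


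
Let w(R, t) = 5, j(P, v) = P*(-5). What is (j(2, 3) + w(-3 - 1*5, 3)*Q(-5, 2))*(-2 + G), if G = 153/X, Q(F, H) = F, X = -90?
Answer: 259/2 ≈ 129.50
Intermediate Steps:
j(P, v) = -5*P
G = -17/10 (G = 153/(-90) = 153*(-1/90) = -17/10 ≈ -1.7000)
(j(2, 3) + w(-3 - 1*5, 3)*Q(-5, 2))*(-2 + G) = (-5*2 + 5*(-5))*(-2 - 17/10) = (-10 - 25)*(-37/10) = -35*(-37/10) = 259/2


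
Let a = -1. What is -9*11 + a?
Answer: -100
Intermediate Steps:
-9*11 + a = -9*11 - 1 = -99 - 1 = -100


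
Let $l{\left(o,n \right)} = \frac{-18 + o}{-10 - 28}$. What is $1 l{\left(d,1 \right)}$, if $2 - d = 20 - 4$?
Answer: $\frac{16}{19} \approx 0.8421$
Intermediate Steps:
$d = -14$ ($d = 2 - \left(20 - 4\right) = 2 - 16 = -14$)
$l{\left(o,n \right)} = \frac{9}{19} - \frac{o}{38}$ ($l{\left(o,n \right)} = \frac{-18 + o}{-38} = \left(-18 + o\right) \left(- \frac{1}{38}\right) = \frac{9}{19} - \frac{o}{38}$)
$1 l{\left(d,1 \right)} = 1 \left(\frac{9}{19} - - \frac{7}{19}\right) = 1 \left(\frac{9}{19} + \frac{7}{19}\right) = 1 \cdot \frac{16}{19} = \frac{16}{19}$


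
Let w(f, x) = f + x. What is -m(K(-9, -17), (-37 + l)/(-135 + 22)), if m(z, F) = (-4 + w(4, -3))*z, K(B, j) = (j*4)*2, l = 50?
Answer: -408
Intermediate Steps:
K(B, j) = 8*j (K(B, j) = (4*j)*2 = 8*j)
m(z, F) = -3*z (m(z, F) = (-4 + (4 - 3))*z = (-4 + 1)*z = -3*z)
-m(K(-9, -17), (-37 + l)/(-135 + 22)) = -(-3)*8*(-17) = -(-3)*(-136) = -1*408 = -408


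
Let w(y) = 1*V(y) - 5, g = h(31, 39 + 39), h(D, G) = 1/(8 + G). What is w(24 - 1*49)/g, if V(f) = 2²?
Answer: -86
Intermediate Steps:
g = 1/86 (g = 1/(8 + (39 + 39)) = 1/(8 + 78) = 1/86 ≈ 0.011628)
V(f) = 4
w(y) = -1 (w(y) = 1*4 - 5 = 4 - 5 = -1)
w(24 - 1*49)/g = -1/1/86 = -1*86 = -86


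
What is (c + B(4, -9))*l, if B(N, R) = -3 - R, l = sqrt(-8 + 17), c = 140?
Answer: 438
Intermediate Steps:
l = 3 (l = sqrt(9) = 3)
(c + B(4, -9))*l = (140 + (-3 - 1*(-9)))*3 = (140 + (-3 + 9))*3 = (140 + 6)*3 = 146*3 = 438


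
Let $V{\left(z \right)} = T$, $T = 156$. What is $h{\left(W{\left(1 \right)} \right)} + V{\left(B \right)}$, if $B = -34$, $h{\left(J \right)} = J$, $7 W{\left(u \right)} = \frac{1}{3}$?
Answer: $\frac{3277}{21} \approx 156.05$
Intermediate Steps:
$W{\left(u \right)} = \frac{1}{21}$ ($W{\left(u \right)} = \frac{1}{7 \cdot 3} = \frac{1}{7} \cdot \frac{1}{3} = \frac{1}{21}$)
$V{\left(z \right)} = 156$
$h{\left(W{\left(1 \right)} \right)} + V{\left(B \right)} = \frac{1}{21} + 156 = \frac{3277}{21}$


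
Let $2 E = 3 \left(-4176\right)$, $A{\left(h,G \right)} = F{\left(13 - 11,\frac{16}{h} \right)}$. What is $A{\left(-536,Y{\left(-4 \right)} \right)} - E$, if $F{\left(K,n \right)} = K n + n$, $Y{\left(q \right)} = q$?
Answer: $\frac{419682}{67} \approx 6263.9$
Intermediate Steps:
$F{\left(K,n \right)} = n + K n$
$A{\left(h,G \right)} = \frac{48}{h}$ ($A{\left(h,G \right)} = \frac{16}{h} \left(1 + \left(13 - 11\right)\right) = \frac{16}{h} \left(1 + 2\right) = \frac{16}{h} 3 = \frac{48}{h}$)
$E = -6264$ ($E = \frac{3 \left(-4176\right)}{2} = \frac{1}{2} \left(-12528\right) = -6264$)
$A{\left(-536,Y{\left(-4 \right)} \right)} - E = \frac{48}{-536} - -6264 = 48 \left(- \frac{1}{536}\right) + 6264 = - \frac{6}{67} + 6264 = \frac{419682}{67}$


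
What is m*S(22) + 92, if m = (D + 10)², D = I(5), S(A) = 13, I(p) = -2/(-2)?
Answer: 1665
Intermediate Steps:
I(p) = 1 (I(p) = -2*(-½) = 1)
D = 1
m = 121 (m = (1 + 10)² = 11² = 121)
m*S(22) + 92 = 121*13 + 92 = 1573 + 92 = 1665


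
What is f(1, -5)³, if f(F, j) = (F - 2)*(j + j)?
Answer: 1000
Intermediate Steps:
f(F, j) = 2*j*(-2 + F) (f(F, j) = (-2 + F)*(2*j) = 2*j*(-2 + F))
f(1, -5)³ = (2*(-5)*(-2 + 1))³ = (2*(-5)*(-1))³ = 10³ = 1000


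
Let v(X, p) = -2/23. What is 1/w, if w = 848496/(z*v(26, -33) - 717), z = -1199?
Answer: -14093/19515408 ≈ -0.00072215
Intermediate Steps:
v(X, p) = -2/23 (v(X, p) = -2*1/23 = -2/23)
w = -19515408/14093 (w = 848496/(-1199*(-2/23) - 717) = 848496/(2398/23 - 717) = 848496/(-14093/23) = 848496*(-23/14093) = -19515408/14093 ≈ -1384.8)
1/w = 1/(-19515408/14093) = -14093/19515408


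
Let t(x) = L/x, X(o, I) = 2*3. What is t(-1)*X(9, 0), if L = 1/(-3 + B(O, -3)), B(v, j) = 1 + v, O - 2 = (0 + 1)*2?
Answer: -3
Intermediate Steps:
X(o, I) = 6
O = 4 (O = 2 + (0 + 1)*2 = 2 + 1*2 = 2 + 2 = 4)
L = ½ (L = 1/(-3 + (1 + 4)) = 1/(-3 + 5) = 1/2 = ½ ≈ 0.50000)
t(x) = 1/(2*x)
t(-1)*X(9, 0) = ((½)/(-1))*6 = ((½)*(-1))*6 = -½*6 = -3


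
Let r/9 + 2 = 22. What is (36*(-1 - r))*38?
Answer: -247608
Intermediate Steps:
r = 180 (r = -18 + 9*22 = -18 + 198 = 180)
(36*(-1 - r))*38 = (36*(-1 - 1*180))*38 = (36*(-1 - 180))*38 = (36*(-181))*38 = -6516*38 = -247608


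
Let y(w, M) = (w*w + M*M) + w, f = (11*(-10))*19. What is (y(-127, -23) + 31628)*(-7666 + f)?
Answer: -469839204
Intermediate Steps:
f = -2090 (f = -110*19 = -2090)
y(w, M) = w + M**2 + w**2 (y(w, M) = (w**2 + M**2) + w = (M**2 + w**2) + w = w + M**2 + w**2)
(y(-127, -23) + 31628)*(-7666 + f) = ((-127 + (-23)**2 + (-127)**2) + 31628)*(-7666 - 2090) = ((-127 + 529 + 16129) + 31628)*(-9756) = (16531 + 31628)*(-9756) = 48159*(-9756) = -469839204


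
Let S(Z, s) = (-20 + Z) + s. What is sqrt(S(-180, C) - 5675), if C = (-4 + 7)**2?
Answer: I*sqrt(5866) ≈ 76.59*I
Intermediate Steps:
C = 9 (C = 3**2 = 9)
S(Z, s) = -20 + Z + s
sqrt(S(-180, C) - 5675) = sqrt((-20 - 180 + 9) - 5675) = sqrt(-191 - 5675) = sqrt(-5866) = I*sqrt(5866)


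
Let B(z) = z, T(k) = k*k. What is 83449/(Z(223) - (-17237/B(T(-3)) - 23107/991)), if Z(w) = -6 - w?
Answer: 744281631/15247379 ≈ 48.814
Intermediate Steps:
T(k) = k²
83449/(Z(223) - (-17237/B(T(-3)) - 23107/991)) = 83449/((-6 - 1*223) - (-17237/((-3)²) - 23107/991)) = 83449/((-6 - 223) - (-17237/9 - 23107*1/991)) = 83449/(-229 - (-17237*⅑ - 23107/991)) = 83449/(-229 - (-17237/9 - 23107/991)) = 83449/(-229 - 1*(-17289830/8919)) = 83449/(-229 + 17289830/8919) = 83449/(15247379/8919) = 83449*(8919/15247379) = 744281631/15247379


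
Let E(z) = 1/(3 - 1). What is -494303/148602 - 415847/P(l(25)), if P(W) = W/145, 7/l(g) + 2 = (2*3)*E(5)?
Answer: -8960379364751/1040214 ≈ -8.6140e+6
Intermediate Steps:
E(z) = ½ (E(z) = 1/2 = ½)
l(g) = 7 (l(g) = 7/(-2 + (2*3)*(½)) = 7/(-2 + 6*(½)) = 7/(-2 + 3) = 7/1 = 7*1 = 7)
P(W) = W/145 (P(W) = W*(1/145) = W/145)
-494303/148602 - 415847/P(l(25)) = -494303/148602 - 415847/((1/145)*7) = -494303*1/148602 - 415847/7/145 = -494303/148602 - 415847*145/7 = -494303/148602 - 60297815/7 = -8960379364751/1040214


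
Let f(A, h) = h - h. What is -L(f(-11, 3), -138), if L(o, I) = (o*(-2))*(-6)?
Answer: 0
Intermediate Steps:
f(A, h) = 0
L(o, I) = 12*o (L(o, I) = -2*o*(-6) = 12*o)
-L(f(-11, 3), -138) = -12*0 = -1*0 = 0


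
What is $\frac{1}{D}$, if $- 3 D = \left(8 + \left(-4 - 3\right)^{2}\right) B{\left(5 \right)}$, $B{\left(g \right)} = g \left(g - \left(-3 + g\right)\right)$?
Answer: $- \frac{1}{285} \approx -0.0035088$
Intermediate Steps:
$B{\left(g \right)} = 3 g$ ($B{\left(g \right)} = g 3 = 3 g$)
$D = -285$ ($D = - \frac{\left(8 + \left(-4 - 3\right)^{2}\right) 3 \cdot 5}{3} = - \frac{\left(8 + \left(-7\right)^{2}\right) 15}{3} = - \frac{\left(8 + 49\right) 15}{3} = - \frac{57 \cdot 15}{3} = \left(- \frac{1}{3}\right) 855 = -285$)
$\frac{1}{D} = \frac{1}{-285} = - \frac{1}{285}$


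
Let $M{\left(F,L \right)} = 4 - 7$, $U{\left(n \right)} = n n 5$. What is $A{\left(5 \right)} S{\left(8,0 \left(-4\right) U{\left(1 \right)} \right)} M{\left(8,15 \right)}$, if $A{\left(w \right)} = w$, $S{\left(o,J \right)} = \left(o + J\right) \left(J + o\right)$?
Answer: $-960$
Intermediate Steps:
$U{\left(n \right)} = 5 n^{2}$ ($U{\left(n \right)} = n^{2} \cdot 5 = 5 n^{2}$)
$M{\left(F,L \right)} = -3$
$S{\left(o,J \right)} = \left(J + o\right)^{2}$ ($S{\left(o,J \right)} = \left(J + o\right) \left(J + o\right) = \left(J + o\right)^{2}$)
$A{\left(5 \right)} S{\left(8,0 \left(-4\right) U{\left(1 \right)} \right)} M{\left(8,15 \right)} = 5 \left(0 \left(-4\right) 5 \cdot 1^{2} + 8\right)^{2} \left(-3\right) = 5 \left(0 \cdot 5 \cdot 1 + 8\right)^{2} \left(-3\right) = 5 \left(0 \cdot 5 + 8\right)^{2} \left(-3\right) = 5 \left(0 + 8\right)^{2} \left(-3\right) = 5 \cdot 8^{2} \left(-3\right) = 5 \cdot 64 \left(-3\right) = 320 \left(-3\right) = -960$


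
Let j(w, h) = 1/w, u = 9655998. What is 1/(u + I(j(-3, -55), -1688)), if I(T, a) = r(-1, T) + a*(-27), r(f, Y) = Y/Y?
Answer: 1/9701575 ≈ 1.0308e-7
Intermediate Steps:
r(f, Y) = 1
I(T, a) = 1 - 27*a (I(T, a) = 1 + a*(-27) = 1 - 27*a)
1/(u + I(j(-3, -55), -1688)) = 1/(9655998 + (1 - 27*(-1688))) = 1/(9655998 + (1 + 45576)) = 1/(9655998 + 45577) = 1/9701575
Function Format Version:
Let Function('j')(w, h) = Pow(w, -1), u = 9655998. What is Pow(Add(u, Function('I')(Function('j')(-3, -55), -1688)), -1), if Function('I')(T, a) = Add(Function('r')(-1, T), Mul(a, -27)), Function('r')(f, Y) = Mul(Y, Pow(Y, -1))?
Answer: Rational(1, 9701575) ≈ 1.0308e-7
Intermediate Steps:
Function('r')(f, Y) = 1
Function('I')(T, a) = Add(1, Mul(-27, a)) (Function('I')(T, a) = Add(1, Mul(a, -27)) = Add(1, Mul(-27, a)))
Pow(Add(u, Function('I')(Function('j')(-3, -55), -1688)), -1) = Pow(Add(9655998, Add(1, Mul(-27, -1688))), -1) = Pow(Add(9655998, Add(1, 45576)), -1) = Pow(Add(9655998, 45577), -1) = Pow(9701575, -1) = Rational(1, 9701575)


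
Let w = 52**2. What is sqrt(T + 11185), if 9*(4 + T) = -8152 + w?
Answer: sqrt(95181)/3 ≈ 102.84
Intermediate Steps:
w = 2704
T = -1828/3 (T = -4 + (-8152 + 2704)/9 = -4 + (1/9)*(-5448) = -4 - 1816/3 = -1828/3 ≈ -609.33)
sqrt(T + 11185) = sqrt(-1828/3 + 11185) = sqrt(31727/3) = sqrt(95181)/3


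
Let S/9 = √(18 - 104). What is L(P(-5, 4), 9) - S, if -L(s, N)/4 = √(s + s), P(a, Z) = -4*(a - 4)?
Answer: -24*√2 - 9*I*√86 ≈ -33.941 - 83.463*I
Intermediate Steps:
P(a, Z) = 16 - 4*a (P(a, Z) = -4*(-4 + a) = 16 - 4*a)
L(s, N) = -4*√2*√s (L(s, N) = -4*√(s + s) = -4*√2*√s)
S = 9*I*√86 (S = 9*√(18 - 104) = 9*√(-86) = 9*(I*√86) = 9*I*√86 ≈ 83.463*I)
L(P(-5, 4), 9) - S = -4*√2*√(16 - 4*(-5)) - 9*I*√86 = -4*√2*√(16 + 20) - 9*I*√86 = -4*√2*√36 - 9*I*√86 = -4*√2*6 - 9*I*√86 = -24*√2 - 9*I*√86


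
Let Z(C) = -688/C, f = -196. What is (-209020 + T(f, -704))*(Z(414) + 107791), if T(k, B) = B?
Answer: -1559814769844/69 ≈ -2.2606e+10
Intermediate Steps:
(-209020 + T(f, -704))*(Z(414) + 107791) = (-209020 - 704)*(-688/414 + 107791) = -209724*(-688*1/414 + 107791) = -209724*(-344/207 + 107791) = -209724*22312393/207 = -1559814769844/69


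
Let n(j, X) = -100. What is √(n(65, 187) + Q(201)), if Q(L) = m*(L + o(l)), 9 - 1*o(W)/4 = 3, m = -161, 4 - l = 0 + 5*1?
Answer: 5*I*√1453 ≈ 190.59*I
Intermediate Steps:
l = -1 (l = 4 - (0 + 5*1) = 4 - (0 + 5) = 4 - 1*5 = 4 - 5 = -1)
o(W) = 24 (o(W) = 36 - 4*3 = 36 - 12 = 24)
Q(L) = -3864 - 161*L (Q(L) = -161*(L + 24) = -161*(24 + L) = -3864 - 161*L)
√(n(65, 187) + Q(201)) = √(-100 + (-3864 - 161*201)) = √(-100 + (-3864 - 32361)) = √(-100 - 36225) = √(-36325) = 5*I*√1453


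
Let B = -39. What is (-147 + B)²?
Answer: 34596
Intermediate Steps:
(-147 + B)² = (-147 - 39)² = (-186)² = 34596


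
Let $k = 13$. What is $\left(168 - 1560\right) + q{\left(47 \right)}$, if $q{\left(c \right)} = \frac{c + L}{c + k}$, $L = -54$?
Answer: $- \frac{83527}{60} \approx -1392.1$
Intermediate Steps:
$q{\left(c \right)} = \frac{-54 + c}{13 + c}$ ($q{\left(c \right)} = \frac{c - 54}{c + 13} = \frac{-54 + c}{13 + c}$)
$\left(168 - 1560\right) + q{\left(47 \right)} = \left(168 - 1560\right) + \frac{-54 + 47}{13 + 47} = -1392 + \frac{1}{60} \left(-7\right) = -1392 - \frac{7}{60} = - \frac{83527}{60}$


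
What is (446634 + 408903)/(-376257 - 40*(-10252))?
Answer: 855537/33823 ≈ 25.295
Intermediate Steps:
(446634 + 408903)/(-376257 - 40*(-10252)) = 855537/(-376257 + 410080) = 855537/33823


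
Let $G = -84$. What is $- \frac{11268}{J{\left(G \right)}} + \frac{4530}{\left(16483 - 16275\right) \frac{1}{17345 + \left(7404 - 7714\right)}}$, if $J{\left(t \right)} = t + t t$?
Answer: $\frac{22417366119}{60424} \approx 3.71 \cdot 10^{5}$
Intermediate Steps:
$J{\left(t \right)} = t + t^{2}$
$- \frac{11268}{J{\left(G \right)}} + \frac{4530}{\left(16483 - 16275\right) \frac{1}{17345 + \left(7404 - 7714\right)}} = - \frac{11268}{\left(-84\right) \left(1 - 84\right)} + \frac{4530}{\left(16483 - 16275\right) \frac{1}{17345 + \left(7404 - 7714\right)}} = - \frac{11268}{\left(-84\right) \left(-83\right)} + \frac{4530}{208 \frac{1}{17345 - 310}} = - \frac{11268}{6972} + \frac{4530}{208 \cdot \frac{1}{17035}} = \left(-11268\right) \frac{1}{6972} + \frac{4530}{208 \cdot \frac{1}{17035}} = - \frac{939}{581} + \frac{4530}{\frac{208}{17035}} = - \frac{939}{581} + 4530 \cdot \frac{17035}{208} = - \frac{939}{581} + \frac{38584275}{104} = \frac{22417366119}{60424}$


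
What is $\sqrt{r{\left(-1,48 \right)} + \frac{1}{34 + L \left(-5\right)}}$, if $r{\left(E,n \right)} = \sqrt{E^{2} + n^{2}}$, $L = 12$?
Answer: $\frac{\sqrt{-26 + 676 \sqrt{2305}}}{26} \approx 6.9262$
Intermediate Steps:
$\sqrt{r{\left(-1,48 \right)} + \frac{1}{34 + L \left(-5\right)}} = \sqrt{\sqrt{\left(-1\right)^{2} + 48^{2}} + \frac{1}{34 + 12 \left(-5\right)}} = \sqrt{\sqrt{1 + 2304} + \frac{1}{34 - 60}} = \sqrt{\sqrt{2305} + \frac{1}{-26}} = \sqrt{\sqrt{2305} - \frac{1}{26}} = \sqrt{- \frac{1}{26} + \sqrt{2305}}$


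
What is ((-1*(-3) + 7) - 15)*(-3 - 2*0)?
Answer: 15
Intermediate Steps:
((-1*(-3) + 7) - 15)*(-3 - 2*0) = ((3 + 7) - 15)*(-3 + 0) = (10 - 15)*(-3) = -5*(-3) = 15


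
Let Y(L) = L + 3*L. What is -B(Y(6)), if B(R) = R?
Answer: -24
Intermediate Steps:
Y(L) = 4*L
-B(Y(6)) = -4*6 = -1*24 = -24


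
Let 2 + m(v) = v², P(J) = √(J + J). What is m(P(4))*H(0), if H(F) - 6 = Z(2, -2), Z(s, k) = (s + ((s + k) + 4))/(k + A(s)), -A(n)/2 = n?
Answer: 30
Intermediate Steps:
A(n) = -2*n
Z(s, k) = (4 + k + 2*s)/(k - 2*s) (Z(s, k) = (s + ((s + k) + 4))/(k - 2*s) = (s + ((k + s) + 4))/(k - 2*s) = (s + (4 + k + s))/(k - 2*s) = (4 + k + 2*s)/(k - 2*s))
H(F) = 5 (H(F) = 6 + (4 - 2 + 2*2)/(-2 - 2*2) = 6 + (4 - 2 + 4)/(-2 - 4) = 6 + 6/(-6) = 6 - ⅙*6 = 6 - 1 = 5)
P(J) = √2*√J (P(J) = √(2*J) = √2*√J)
m(v) = -2 + v²
m(P(4))*H(0) = (-2 + (√2*√4)²)*5 = (-2 + (√2*2)²)*5 = (-2 + (2*√2)²)*5 = (-2 + 8)*5 = 6*5 = 30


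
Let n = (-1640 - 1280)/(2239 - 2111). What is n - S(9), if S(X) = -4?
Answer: -301/16 ≈ -18.813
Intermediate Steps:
n = -365/16 (n = -2920/128 = -2920*1/128 = -365/16 ≈ -22.813)
n - S(9) = -365/16 - 1*(-4) = -365/16 + 4 = -301/16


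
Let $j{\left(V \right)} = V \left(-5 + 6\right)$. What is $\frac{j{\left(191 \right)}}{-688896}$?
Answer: $- \frac{191}{688896} \approx -0.00027726$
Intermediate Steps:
$j{\left(V \right)} = V$ ($j{\left(V \right)} = V 1 = V$)
$\frac{j{\left(191 \right)}}{-688896} = \frac{191}{-688896} = 191 \left(- \frac{1}{688896}\right) = - \frac{191}{688896}$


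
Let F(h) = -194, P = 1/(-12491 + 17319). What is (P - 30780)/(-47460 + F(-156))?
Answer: 148605839/230073512 ≈ 0.64591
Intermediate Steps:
P = 1/4828 ≈ 0.00020713
(P - 30780)/(-47460 + F(-156)) = (1/4828 - 30780)/(-47460 - 194) = -148605839/4828/(-47654) = -148605839/4828*(-1/47654) = 148605839/230073512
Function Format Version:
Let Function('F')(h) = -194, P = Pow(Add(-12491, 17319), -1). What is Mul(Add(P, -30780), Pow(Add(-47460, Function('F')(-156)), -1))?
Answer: Rational(148605839, 230073512) ≈ 0.64591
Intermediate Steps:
P = Rational(1, 4828) (P = Pow(4828, -1) = Rational(1, 4828) ≈ 0.00020713)
Mul(Add(P, -30780), Pow(Add(-47460, Function('F')(-156)), -1)) = Mul(Add(Rational(1, 4828), -30780), Pow(Add(-47460, -194), -1)) = Mul(Rational(-148605839, 4828), Pow(-47654, -1)) = Mul(Rational(-148605839, 4828), Rational(-1, 47654)) = Rational(148605839, 230073512)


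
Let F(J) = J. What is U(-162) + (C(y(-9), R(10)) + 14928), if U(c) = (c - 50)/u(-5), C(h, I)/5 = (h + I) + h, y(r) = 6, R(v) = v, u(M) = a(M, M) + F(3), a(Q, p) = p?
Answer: 15144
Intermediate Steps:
u(M) = 3 + M (u(M) = M + 3 = 3 + M)
C(h, I) = 5*I + 10*h (C(h, I) = 5*((h + I) + h) = 5*((I + h) + h) = 5*(I + 2*h) = 5*I + 10*h)
U(c) = 25 - c/2 (U(c) = (c - 50)/(3 - 5) = (-50 + c)/(-2) = (-50 + c)*(-1/2) = 25 - c/2)
U(-162) + (C(y(-9), R(10)) + 14928) = (25 - 1/2*(-162)) + ((5*10 + 10*6) + 14928) = (25 + 81) + ((50 + 60) + 14928) = 106 + (110 + 14928) = 106 + 15038 = 15144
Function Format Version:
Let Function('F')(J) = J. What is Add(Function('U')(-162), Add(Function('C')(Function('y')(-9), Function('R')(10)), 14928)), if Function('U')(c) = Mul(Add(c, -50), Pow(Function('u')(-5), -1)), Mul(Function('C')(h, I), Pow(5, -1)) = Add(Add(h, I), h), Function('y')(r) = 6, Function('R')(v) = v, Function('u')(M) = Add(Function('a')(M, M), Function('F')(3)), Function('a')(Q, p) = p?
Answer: 15144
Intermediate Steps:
Function('u')(M) = Add(3, M) (Function('u')(M) = Add(M, 3) = Add(3, M))
Function('C')(h, I) = Add(Mul(5, I), Mul(10, h)) (Function('C')(h, I) = Mul(5, Add(Add(h, I), h)) = Mul(5, Add(Add(I, h), h)) = Mul(5, Add(I, Mul(2, h))) = Add(Mul(5, I), Mul(10, h)))
Function('U')(c) = Add(25, Mul(Rational(-1, 2), c)) (Function('U')(c) = Mul(Add(c, -50), Pow(Add(3, -5), -1)) = Mul(Add(-50, c), Pow(-2, -1)) = Mul(Add(-50, c), Rational(-1, 2)) = Add(25, Mul(Rational(-1, 2), c)))
Add(Function('U')(-162), Add(Function('C')(Function('y')(-9), Function('R')(10)), 14928)) = Add(Add(25, Mul(Rational(-1, 2), -162)), Add(Add(Mul(5, 10), Mul(10, 6)), 14928)) = Add(Add(25, 81), Add(Add(50, 60), 14928)) = Add(106, Add(110, 14928)) = Add(106, 15038) = 15144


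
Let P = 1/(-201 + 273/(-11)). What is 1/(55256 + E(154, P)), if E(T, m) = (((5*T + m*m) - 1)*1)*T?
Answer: 3085128/535831210613 ≈ 5.7576e-6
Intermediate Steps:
P = -11/2484 (P = 1/(-201 + 273*(-1/11)) = 1/(-201 - 273/11) = 1/(-2484/11) = -11/2484 ≈ -0.0044283)
E(T, m) = T*(-1 + m**2 + 5*T) (E(T, m) = (((5*T + m**2) - 1)*1)*T = (((m**2 + 5*T) - 1)*1)*T = ((-1 + m**2 + 5*T)*1)*T = (-1 + m**2 + 5*T)*T = T*(-1 + m**2 + 5*T))
1/(55256 + E(154, P)) = 1/(55256 + 154*(-1 + (-11/2484)**2 + 5*154)) = 1/(55256 + 154*(-1 + 121/6170256 + 770)) = 1/(55256 + 154*(4744926985/6170256)) = 1/(55256 + 365359377845/3085128) = 1/(535831210613/3085128) = 3085128/535831210613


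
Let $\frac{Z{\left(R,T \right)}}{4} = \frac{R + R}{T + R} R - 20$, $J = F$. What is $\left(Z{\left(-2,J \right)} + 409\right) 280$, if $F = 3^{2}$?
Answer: $93400$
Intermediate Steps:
$F = 9$
$J = 9$
$Z{\left(R,T \right)} = -80 + \frac{8 R^{2}}{R + T}$ ($Z{\left(R,T \right)} = 4 \left(\frac{R + R}{T + R} R - 20\right) = 4 \left(\frac{2 R}{R + T} R - 20\right) = 4 \left(\frac{2 R^{2}}{R + T} - 20\right) = 4 \left(-20 + \frac{2 R^{2}}{R + T}\right) = -80 + \frac{8 R^{2}}{R + T}$)
$\left(Z{\left(-2,J \right)} + 409\right) 280 = \left(\frac{8 \left(\left(-2\right)^{2} - -20 - 90\right)}{-2 + 9} + 409\right) 280 = \left(\frac{8 \left(4 + 20 - 90\right)}{7} + 409\right) 280 = \left(8 \cdot \frac{1}{7} \left(-66\right) + 409\right) 280 = \left(- \frac{528}{7} + 409\right) 280 = \frac{2335}{7} \cdot 280 = 93400$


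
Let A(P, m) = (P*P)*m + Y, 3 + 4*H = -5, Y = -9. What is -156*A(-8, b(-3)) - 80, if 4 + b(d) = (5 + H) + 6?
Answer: -48596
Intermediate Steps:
H = -2 (H = -¾ + (¼)*(-5) = -¾ - 5/4 = -2)
b(d) = 5 (b(d) = -4 + ((5 - 2) + 6) = -4 + (3 + 6) = -4 + 9 = 5)
A(P, m) = -9 + m*P² (A(P, m) = (P*P)*m - 9 = P²*m - 9 = m*P² - 9 = -9 + m*P²)
-156*A(-8, b(-3)) - 80 = -156*(-9 + 5*(-8)²) - 80 = -156*(-9 + 5*64) - 80 = -156*(-9 + 320) - 80 = -156*311 - 80 = -48516 - 80 = -48596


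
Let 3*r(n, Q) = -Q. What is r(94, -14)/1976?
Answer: 7/2964 ≈ 0.0023617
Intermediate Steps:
r(n, Q) = -Q/3 (r(n, Q) = (-Q)/3 = -Q/3)
r(94, -14)/1976 = -⅓*(-14)/1976 = (14/3)*(1/1976) = 7/2964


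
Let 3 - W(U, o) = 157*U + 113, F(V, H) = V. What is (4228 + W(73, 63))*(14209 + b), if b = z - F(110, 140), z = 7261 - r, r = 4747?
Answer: -121989259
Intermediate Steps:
z = 2514 (z = 7261 - 1*4747 = 7261 - 4747 = 2514)
b = 2404 (b = 2514 - 1*110 = 2514 - 110 = 2404)
W(U, o) = -110 - 157*U (W(U, o) = 3 - (157*U + 113) = 3 - (113 + 157*U) = 3 + (-113 - 157*U) = -110 - 157*U)
(4228 + W(73, 63))*(14209 + b) = (4228 + (-110 - 157*73))*(14209 + 2404) = (4228 + (-110 - 11461))*16613 = (4228 - 11571)*16613 = -7343*16613 = -121989259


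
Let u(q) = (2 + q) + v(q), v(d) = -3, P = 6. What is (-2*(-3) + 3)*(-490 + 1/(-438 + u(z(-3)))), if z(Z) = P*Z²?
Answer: -1697859/385 ≈ -4410.0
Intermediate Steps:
z(Z) = 6*Z²
u(q) = -1 + q (u(q) = (2 + q) - 3 = -1 + q)
(-2*(-3) + 3)*(-490 + 1/(-438 + u(z(-3)))) = (-2*(-3) + 3)*(-490 + 1/(-438 + (-1 + 6*(-3)²))) = (6 + 3)*(-490 + 1/(-438 + (-1 + 6*9))) = 9*(-490 + 1/(-438 + (-1 + 54))) = 9*(-490 + 1/(-438 + 53)) = 9*(-490 + 1/(-385)) = 9*(-490 - 1/385) = 9*(-188651/385) = -1697859/385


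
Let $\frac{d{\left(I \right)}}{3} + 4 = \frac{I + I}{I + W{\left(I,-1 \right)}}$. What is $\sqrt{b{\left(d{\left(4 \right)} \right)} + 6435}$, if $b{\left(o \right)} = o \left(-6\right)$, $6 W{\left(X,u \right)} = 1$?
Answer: $\frac{3 \sqrt{17979}}{5} \approx 80.451$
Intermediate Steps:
$W{\left(X,u \right)} = \frac{1}{6}$ ($W{\left(X,u \right)} = \frac{1}{6} \cdot 1 = \frac{1}{6}$)
$d{\left(I \right)} = -12 + \frac{6 I}{\frac{1}{6} + I}$ ($d{\left(I \right)} = -12 + 3 \frac{I + I}{I + \frac{1}{6}} = -12 + 3 \frac{2 I}{\frac{1}{6} + I} = -12 + \frac{6 I}{\frac{1}{6} + I}$)
$b{\left(o \right)} = - 6 o$
$\sqrt{b{\left(d{\left(4 \right)} \right)} + 6435} = \sqrt{- 6 \frac{12 \left(-1 - 12\right)}{1 + 6 \cdot 4} + 6435} = \sqrt{- 6 \frac{12 \left(-1 - 12\right)}{1 + 24} + 6435} = \sqrt{- 6 \cdot 12 \cdot \frac{1}{25} \left(-13\right) + 6435} = \sqrt{\left(-6\right) \left(- \frac{156}{25}\right) + 6435} = \sqrt{\frac{936}{25} + 6435} = \sqrt{\frac{161811}{25}} = \frac{3 \sqrt{17979}}{5}$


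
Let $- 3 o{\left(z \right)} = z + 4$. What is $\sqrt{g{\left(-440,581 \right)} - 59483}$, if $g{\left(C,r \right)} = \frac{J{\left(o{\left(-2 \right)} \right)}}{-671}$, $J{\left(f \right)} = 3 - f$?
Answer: $\frac{i \sqrt{1992026370}}{183} \approx 243.89 i$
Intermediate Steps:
$o{\left(z \right)} = - \frac{4}{3} - \frac{z}{3}$ ($o{\left(z \right)} = - \frac{z + 4}{3} = - \frac{4 + z}{3} = - \frac{4}{3} - \frac{z}{3}$)
$g{\left(C,r \right)} = - \frac{1}{183}$ ($g{\left(C,r \right)} = \frac{3 - \left(- \frac{4}{3} - - \frac{2}{3}\right)}{-671} = \left(3 - \left(- \frac{4}{3} + \frac{2}{3}\right)\right) \left(- \frac{1}{671}\right) = \left(3 - - \frac{2}{3}\right) \left(- \frac{1}{671}\right) = \left(3 + \frac{2}{3}\right) \left(- \frac{1}{671}\right) = \frac{11}{3} \left(- \frac{1}{671}\right) = - \frac{1}{183}$)
$\sqrt{g{\left(-440,581 \right)} - 59483} = \sqrt{- \frac{1}{183} - 59483} = \sqrt{- \frac{10885390}{183}} = \frac{i \sqrt{1992026370}}{183}$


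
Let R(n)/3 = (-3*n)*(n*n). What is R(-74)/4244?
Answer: 911754/1061 ≈ 859.33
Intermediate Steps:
R(n) = -9*n³ (R(n) = 3*((-3*n)*(n*n)) = 3*((-3*n)*n²) = 3*(-3*n³) = -9*n³)
R(-74)/4244 = -9*(-74)³/4244 = -9*(-405224)*(1/4244) = 3647016*(1/4244) = 911754/1061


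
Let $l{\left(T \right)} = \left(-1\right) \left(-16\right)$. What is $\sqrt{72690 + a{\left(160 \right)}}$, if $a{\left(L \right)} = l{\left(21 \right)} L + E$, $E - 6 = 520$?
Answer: $32 \sqrt{74} \approx 275.27$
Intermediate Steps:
$l{\left(T \right)} = 16$
$E = 526$ ($E = 6 + 520 = 526$)
$a{\left(L \right)} = 526 + 16 L$ ($a{\left(L \right)} = 16 L + 526 = 526 + 16 L$)
$\sqrt{72690 + a{\left(160 \right)}} = \sqrt{72690 + \left(526 + 16 \cdot 160\right)} = \sqrt{72690 + \left(526 + 2560\right)} = \sqrt{72690 + 3086} = \sqrt{75776} = 32 \sqrt{74}$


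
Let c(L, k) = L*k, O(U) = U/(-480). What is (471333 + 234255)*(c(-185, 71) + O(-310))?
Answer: -37069770751/4 ≈ -9.2674e+9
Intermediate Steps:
O(U) = -U/480 (O(U) = U*(-1/480) = -U/480)
(471333 + 234255)*(c(-185, 71) + O(-310)) = (471333 + 234255)*(-185*71 - 1/480*(-310)) = 705588*(-13135 + 31/48) = 705588*(-630449/48) = -37069770751/4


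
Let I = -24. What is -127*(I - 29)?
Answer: 6731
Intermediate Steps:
-127*(I - 29) = -127*(-24 - 29) = -127*(-53) = 6731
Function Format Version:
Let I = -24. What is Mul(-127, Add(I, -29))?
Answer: 6731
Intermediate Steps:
Mul(-127, Add(I, -29)) = Mul(-127, Add(-24, -29)) = Mul(-127, -53) = 6731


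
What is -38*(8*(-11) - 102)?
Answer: 7220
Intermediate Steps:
-38*(8*(-11) - 102) = -38*(-88 - 102) = -38*(-190) = 7220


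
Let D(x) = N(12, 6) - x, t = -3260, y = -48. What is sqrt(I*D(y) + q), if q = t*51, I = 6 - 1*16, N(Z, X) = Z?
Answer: 18*I*sqrt(515) ≈ 408.48*I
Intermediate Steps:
I = -10 (I = 6 - 16 = -10)
D(x) = 12 - x
q = -166260 (q = -3260*51 = -166260)
sqrt(I*D(y) + q) = sqrt(-10*(12 - 1*(-48)) - 166260) = sqrt(-10*(12 + 48) - 166260) = sqrt(-10*60 - 166260) = sqrt(-600 - 166260) = sqrt(-166860) = 18*I*sqrt(515)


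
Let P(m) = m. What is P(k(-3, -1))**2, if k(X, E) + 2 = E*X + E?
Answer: 0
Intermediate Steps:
k(X, E) = -2 + E + E*X (k(X, E) = -2 + (E*X + E) = -2 + (E + E*X) = -2 + E + E*X)
P(k(-3, -1))**2 = (-2 - 1 - 1*(-3))**2 = (-2 - 1 + 3)**2 = 0**2 = 0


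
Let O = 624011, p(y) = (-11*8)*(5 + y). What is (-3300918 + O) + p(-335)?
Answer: -2647867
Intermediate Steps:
p(y) = -440 - 88*y (p(y) = -88*(5 + y) = -440 - 88*y)
(-3300918 + O) + p(-335) = (-3300918 + 624011) + (-440 - 88*(-335)) = -2676907 + (-440 + 29480) = -2676907 + 29040 = -2647867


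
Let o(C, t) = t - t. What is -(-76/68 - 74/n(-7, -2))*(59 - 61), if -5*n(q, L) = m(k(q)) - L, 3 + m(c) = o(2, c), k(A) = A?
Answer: -12618/17 ≈ -742.24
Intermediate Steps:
o(C, t) = 0
m(c) = -3 (m(c) = -3 + 0 = -3)
n(q, L) = 3/5 + L/5 (n(q, L) = -(-3 - L)/5 = 3/5 + L/5)
-(-76/68 - 74/n(-7, -2))*(59 - 61) = -(-76/68 - 74/(3/5 + (1/5)*(-2)))*(59 - 61) = -(-76*1/68 - 74/(3/5 - 2/5))*(-2) = -(-19/17 - 74/1/5)*(-2) = -(-19/17 - 74*5)*(-2) = -(-19/17 - 370)*(-2) = -(-6309)*(-2)/17 = -1*12618/17 = -12618/17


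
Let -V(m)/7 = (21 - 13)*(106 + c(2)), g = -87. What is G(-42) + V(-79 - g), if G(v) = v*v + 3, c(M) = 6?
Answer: -4505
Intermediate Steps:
G(v) = 3 + v**2 (G(v) = v**2 + 3 = 3 + v**2)
V(m) = -6272 (V(m) = -7*(21 - 13)*(106 + 6) = -56*112 = -7*896 = -6272)
G(-42) + V(-79 - g) = (3 + (-42)**2) - 6272 = (3 + 1764) - 6272 = 1767 - 6272 = -4505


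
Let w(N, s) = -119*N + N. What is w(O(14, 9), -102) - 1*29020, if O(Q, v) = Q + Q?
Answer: -32324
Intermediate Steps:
O(Q, v) = 2*Q
w(N, s) = -118*N
w(O(14, 9), -102) - 1*29020 = -236*14 - 1*29020 = -118*28 - 29020 = -3304 - 29020 = -32324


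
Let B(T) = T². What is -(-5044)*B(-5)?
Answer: 126100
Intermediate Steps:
-(-5044)*B(-5) = -(-5044)*(-5)² = -(-5044)*25 = -1261*(-100) = 126100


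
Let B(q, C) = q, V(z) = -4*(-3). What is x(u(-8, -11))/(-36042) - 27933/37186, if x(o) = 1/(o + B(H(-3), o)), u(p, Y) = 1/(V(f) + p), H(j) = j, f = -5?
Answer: -5537112151/7371417966 ≈ -0.75116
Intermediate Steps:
V(z) = 12
u(p, Y) = 1/(12 + p)
x(o) = 1/(-3 + o) (x(o) = 1/(o - 3) = 1/(-3 + o))
x(u(-8, -11))/(-36042) - 27933/37186 = 1/(-3 + 1/(12 - 8)*(-36042)) - 27933/37186 = -1/36042/(-3 + 1/4) - 27933*1/37186 = -1/36042/(-3 + ¼) - 27933/37186 = -1/36042/(-11/4) - 27933/37186 = -4/11*(-1/36042) - 27933/37186 = 2/198231 - 27933/37186 = -5537112151/7371417966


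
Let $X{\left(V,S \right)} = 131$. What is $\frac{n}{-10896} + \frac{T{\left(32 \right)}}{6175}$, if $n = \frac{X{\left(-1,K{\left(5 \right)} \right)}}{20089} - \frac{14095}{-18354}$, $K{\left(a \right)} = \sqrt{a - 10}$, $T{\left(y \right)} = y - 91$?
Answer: $- \frac{12568208688961}{1305688267447200} \approx -0.0096257$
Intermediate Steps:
$T{\left(y \right)} = -91 + y$ ($T{\left(y \right)} = y - 91 = -91 + y$)
$K{\left(a \right)} = \sqrt{-10 + a}$
$n = \frac{285558829}{368713506}$ ($n = \frac{131}{20089} - \frac{14095}{-18354} = 131 \cdot \frac{1}{20089} - - \frac{14095}{18354} = \frac{131}{20089} + \frac{14095}{18354} = \frac{285558829}{368713506} \approx 0.77447$)
$\frac{n}{-10896} + \frac{T{\left(32 \right)}}{6175} = \frac{285558829}{368713506 \left(-10896\right)} + \frac{-91 + 32}{6175} = \frac{285558829}{368713506} \left(- \frac{1}{10896}\right) - \frac{59}{6175} = - \frac{285558829}{4017502361376} - \frac{59}{6175} = - \frac{12568208688961}{1305688267447200}$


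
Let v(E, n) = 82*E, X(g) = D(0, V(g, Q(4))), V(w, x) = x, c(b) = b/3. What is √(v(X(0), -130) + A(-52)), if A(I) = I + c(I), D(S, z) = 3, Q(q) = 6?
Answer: √1590/3 ≈ 13.292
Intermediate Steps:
c(b) = b/3 (c(b) = b*(⅓) = b/3)
X(g) = 3
A(I) = 4*I/3 (A(I) = I + I/3 = 4*I/3)
√(v(X(0), -130) + A(-52)) = √(82*3 + (4/3)*(-52)) = √(246 - 208/3) = √(530/3) = √1590/3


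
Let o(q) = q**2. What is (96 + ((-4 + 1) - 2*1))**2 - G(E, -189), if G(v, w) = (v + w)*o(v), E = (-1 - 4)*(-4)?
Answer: 75881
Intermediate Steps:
E = 20 (E = -5*(-4) = 20)
G(v, w) = v**2*(v + w) (G(v, w) = (v + w)*v**2 = v**2*(v + w))
(96 + ((-4 + 1) - 2*1))**2 - G(E, -189) = (96 + ((-4 + 1) - 2*1))**2 - 20**2*(20 - 189) = (96 + (-3 - 2))**2 - 400*(-169) = (96 - 5)**2 - 1*(-67600) = 91**2 + 67600 = 8281 + 67600 = 75881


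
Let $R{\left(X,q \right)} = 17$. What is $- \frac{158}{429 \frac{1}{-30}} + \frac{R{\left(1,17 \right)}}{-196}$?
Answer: $\frac{307249}{28028} \approx 10.962$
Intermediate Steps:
$- \frac{158}{429 \frac{1}{-30}} + \frac{R{\left(1,17 \right)}}{-196} = - \frac{158}{429 \frac{1}{-30}} + \frac{17}{-196} = - \frac{158}{429 \left(- \frac{1}{30}\right)} + 17 \left(- \frac{1}{196}\right) = - \frac{158}{- \frac{143}{10}} - \frac{17}{196} = \left(-158\right) \left(- \frac{10}{143}\right) - \frac{17}{196} = \frac{1580}{143} - \frac{17}{196} = \frac{307249}{28028}$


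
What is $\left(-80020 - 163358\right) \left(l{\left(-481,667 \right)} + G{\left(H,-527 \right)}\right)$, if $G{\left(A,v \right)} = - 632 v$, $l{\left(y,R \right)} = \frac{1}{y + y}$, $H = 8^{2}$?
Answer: $- \frac{38990076420663}{481} \approx -8.106 \cdot 10^{10}$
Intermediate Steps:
$H = 64$
$l{\left(y,R \right)} = \frac{1}{2 y}$
$\left(-80020 - 163358\right) \left(l{\left(-481,667 \right)} + G{\left(H,-527 \right)}\right) = \left(-80020 - 163358\right) \left(\frac{1}{2 \left(-481\right)} - -333064\right) = - 243378 \left(\frac{1}{2} \left(- \frac{1}{481}\right) + 333064\right) = - 243378 \left(- \frac{1}{962} + 333064\right) = \left(-243378\right) \frac{320407567}{962} = - \frac{38990076420663}{481}$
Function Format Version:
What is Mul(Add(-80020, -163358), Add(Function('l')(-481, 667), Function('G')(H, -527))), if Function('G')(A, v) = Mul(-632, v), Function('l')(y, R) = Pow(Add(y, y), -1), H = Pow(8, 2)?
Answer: Rational(-38990076420663, 481) ≈ -8.1060e+10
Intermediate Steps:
H = 64
Function('l')(y, R) = Mul(Rational(1, 2), Pow(y, -1)) (Function('l')(y, R) = Pow(Mul(2, y), -1) = Mul(Rational(1, 2), Pow(y, -1)))
Mul(Add(-80020, -163358), Add(Function('l')(-481, 667), Function('G')(H, -527))) = Mul(Add(-80020, -163358), Add(Mul(Rational(1, 2), Pow(-481, -1)), Mul(-632, -527))) = Mul(-243378, Add(Mul(Rational(1, 2), Rational(-1, 481)), 333064)) = Mul(-243378, Add(Rational(-1, 962), 333064)) = Mul(-243378, Rational(320407567, 962)) = Rational(-38990076420663, 481)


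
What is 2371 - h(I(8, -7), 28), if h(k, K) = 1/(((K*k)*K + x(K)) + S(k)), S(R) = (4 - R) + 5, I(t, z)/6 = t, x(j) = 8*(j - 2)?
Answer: 89626170/37801 ≈ 2371.0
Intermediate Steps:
x(j) = -16 + 8*j (x(j) = 8*(-2 + j) = -16 + 8*j)
I(t, z) = 6*t
S(R) = 9 - R
h(k, K) = 1/(-7 - k + 8*K + k*K²) (h(k, K) = 1/(((K*k)*K + (-16 + 8*K)) + (9 - k)) = 1/((k*K² + (-16 + 8*K)) + (9 - k)) = 1/((-16 + 8*K + k*K²) + (9 - k)) = 1/(-7 - k + 8*K + k*K²))
2371 - h(I(8, -7), 28) = 2371 - 1/(-7 - 6*8 + 8*28 + (6*8)*28²) = 2371 - 1/(-7 - 1*48 + 224 + 48*784) = 2371 - 1/(-7 - 48 + 224 + 37632) = 2371 - 1/37801 = 89626170/37801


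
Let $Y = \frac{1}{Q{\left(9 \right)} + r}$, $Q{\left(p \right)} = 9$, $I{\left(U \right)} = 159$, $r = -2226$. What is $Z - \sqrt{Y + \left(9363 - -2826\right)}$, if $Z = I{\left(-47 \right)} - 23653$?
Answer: $-23494 - \frac{58 \sqrt{17809161}}{2217} \approx -23604.0$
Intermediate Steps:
$Y = - \frac{1}{2217}$ ($Y = \frac{1}{9 - 2226} = \frac{1}{-2217} = - \frac{1}{2217} \approx -0.00045106$)
$Z = -23494$ ($Z = 159 - 23653 = -23494$)
$Z - \sqrt{Y + \left(9363 - -2826\right)} = -23494 - \sqrt{- \frac{1}{2217} + \left(9363 - -2826\right)} = -23494 - \sqrt{- \frac{1}{2217} + \left(9363 + 2826\right)} = -23494 - \sqrt{- \frac{1}{2217} + 12189} = -23494 - \sqrt{\frac{27023012}{2217}} = -23494 - \frac{58 \sqrt{17809161}}{2217}$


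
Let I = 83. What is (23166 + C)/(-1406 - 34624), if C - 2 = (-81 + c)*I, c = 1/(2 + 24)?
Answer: -142551/312260 ≈ -0.45651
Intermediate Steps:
c = 1/26 ≈ 0.038462
C = -174663/26 (C = 2 + (-81 + 1/26)*83 = 2 - 2105/26*83 = 2 - 174715/26 = -174663/26 ≈ -6717.8)
(23166 + C)/(-1406 - 34624) = (23166 - 174663/26)/(-1406 - 34624) = (427653/26)/(-36030) = (427653/26)*(-1/36030) = -142551/312260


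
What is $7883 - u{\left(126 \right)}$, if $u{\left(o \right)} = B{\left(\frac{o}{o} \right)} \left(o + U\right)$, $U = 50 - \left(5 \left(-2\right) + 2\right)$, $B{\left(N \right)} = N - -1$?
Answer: $7515$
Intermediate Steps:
$B{\left(N \right)} = 1 + N$ ($B{\left(N \right)} = N + 1 = 1 + N$)
$U = 58$ ($U = 50 - \left(-10 + 2\right) = 50 - -8 = 50 + 8 = 58$)
$u{\left(o \right)} = 116 + 2 o$ ($u{\left(o \right)} = \left(1 + \frac{o}{o}\right) \left(o + 58\right) = \left(1 + 1\right) \left(58 + o\right) = 2 \left(58 + o\right) = 116 + 2 o$)
$7883 - u{\left(126 \right)} = 7883 - \left(116 + 2 \cdot 126\right) = 7883 - \left(116 + 252\right) = 7883 - 368 = 7515$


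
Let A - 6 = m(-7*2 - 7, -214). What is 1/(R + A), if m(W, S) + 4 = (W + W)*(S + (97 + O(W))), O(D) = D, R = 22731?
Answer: 1/28529 ≈ 3.5052e-5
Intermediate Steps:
m(W, S) = -4 + 2*W*(97 + S + W) (m(W, S) = -4 + (W + W)*(S + (97 + W)) = -4 + (2*W)*(97 + S + W) = -4 + 2*W*(97 + S + W))
A = 5798 (A = 6 + (-4 + 2*(-7*2 - 7)² + 194*(-7*2 - 7) + 2*(-214)*(-7*2 - 7)) = 6 + (-4 + 2*(-14 - 7)² + 194*(-14 - 7) + 2*(-214)*(-14 - 7)) = 6 + (-4 + 2*(-21)² + 194*(-21) + 2*(-214)*(-21)) = 6 + (-4 + 2*441 - 4074 + 8988) = 6 + (-4 + 882 - 4074 + 8988) = 6 + 5792 = 5798)
1/(R + A) = 1/(22731 + 5798) = 1/28529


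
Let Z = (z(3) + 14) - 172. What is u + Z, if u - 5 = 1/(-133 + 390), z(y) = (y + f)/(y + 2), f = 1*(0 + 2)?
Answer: -39063/257 ≈ -152.00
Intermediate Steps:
f = 2 (f = 1*2 = 2)
z(y) = 1 (z(y) = (y + 2)/(y + 2) = (2 + y)/(2 + y) = 1)
u = 1286/257 (u = 5 + 1/(-133 + 390) = 5 + 1/257 = 1286/257 ≈ 5.0039)
Z = -157 (Z = (1 + 14) - 172 = 15 - 172 = -157)
u + Z = 1286/257 - 157 = -39063/257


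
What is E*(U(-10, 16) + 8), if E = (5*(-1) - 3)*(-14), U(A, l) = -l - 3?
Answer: -1232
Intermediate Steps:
U(A, l) = -3 - l
E = 112 (E = (-5 - 3)*(-14) = -8*(-14) = 112)
E*(U(-10, 16) + 8) = 112*((-3 - 1*16) + 8) = 112*((-3 - 16) + 8) = 112*(-19 + 8) = 112*(-11) = -1232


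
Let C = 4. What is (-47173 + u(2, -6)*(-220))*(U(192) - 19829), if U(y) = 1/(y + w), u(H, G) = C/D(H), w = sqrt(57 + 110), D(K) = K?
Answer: 34646295599673/36697 + 47613*sqrt(167)/36697 ≈ 9.4412e+8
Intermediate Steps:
w = sqrt(167) ≈ 12.923
u(H, G) = 4/H
U(y) = 1/(y + sqrt(167))
(-47173 + u(2, -6)*(-220))*(U(192) - 19829) = (-47173 + (4/2)*(-220))*(1/(192 + sqrt(167)) - 19829) = (-47173 + (4*(1/2))*(-220))*(-19829 + 1/(192 + sqrt(167))) = (-47173 + 2*(-220))*(-19829 + 1/(192 + sqrt(167))) = (-47173 - 440)*(-19829 + 1/(192 + sqrt(167))) = -47613*(-19829 + 1/(192 + sqrt(167))) = 944118177 - 47613/(192 + sqrt(167))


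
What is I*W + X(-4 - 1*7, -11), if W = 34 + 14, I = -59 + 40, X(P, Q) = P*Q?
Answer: -791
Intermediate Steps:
I = -19
W = 48
I*W + X(-4 - 1*7, -11) = -19*48 + (-4 - 1*7)*(-11) = -912 + (-4 - 7)*(-11) = -912 - 11*(-11) = -912 + 121 = -791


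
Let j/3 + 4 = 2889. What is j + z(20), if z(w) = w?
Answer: 8675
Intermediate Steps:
j = 8655 (j = -12 + 3*2889 = -12 + 8667 = 8655)
j + z(20) = 8655 + 20 = 8675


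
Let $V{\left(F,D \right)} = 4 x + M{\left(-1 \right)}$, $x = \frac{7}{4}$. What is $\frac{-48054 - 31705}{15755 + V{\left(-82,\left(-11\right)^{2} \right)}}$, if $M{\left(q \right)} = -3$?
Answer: $- \frac{79759}{15759} \approx -5.0612$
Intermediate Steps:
$x = \frac{7}{4}$ ($x = 7 \cdot \frac{1}{4} = \frac{7}{4} \approx 1.75$)
$V{\left(F,D \right)} = 4$ ($V{\left(F,D \right)} = 4 \cdot \frac{7}{4} - 3 = 7 - 3 = 4$)
$\frac{-48054 - 31705}{15755 + V{\left(-82,\left(-11\right)^{2} \right)}} = \frac{-48054 - 31705}{15755 + 4} = - \frac{79759}{15759}$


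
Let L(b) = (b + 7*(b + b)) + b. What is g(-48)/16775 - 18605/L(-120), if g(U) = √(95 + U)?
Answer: 3721/384 + √47/16775 ≈ 9.6905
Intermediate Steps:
L(b) = 16*b (L(b) = (b + 7*(2*b)) + b = (b + 14*b) + b = 15*b + b = 16*b)
g(-48)/16775 - 18605/L(-120) = √(95 - 48)/16775 - 18605/(16*(-120)) = √47*(1/16775) - 18605/(-1920) = √47/16775 - 18605*(-1/1920) = √47/16775 + 3721/384 = 3721/384 + √47/16775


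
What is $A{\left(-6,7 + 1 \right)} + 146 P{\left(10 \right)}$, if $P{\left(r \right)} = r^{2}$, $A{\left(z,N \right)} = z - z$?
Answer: $14600$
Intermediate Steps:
$A{\left(z,N \right)} = 0$
$A{\left(-6,7 + 1 \right)} + 146 P{\left(10 \right)} = 0 + 146 \cdot 10^{2} = 0 + 146 \cdot 100 = 0 + 14600 = 14600$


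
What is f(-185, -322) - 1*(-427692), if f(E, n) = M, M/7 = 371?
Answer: 430289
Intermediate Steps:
M = 2597 (M = 7*371 = 2597)
f(E, n) = 2597
f(-185, -322) - 1*(-427692) = 2597 - 1*(-427692) = 2597 + 427692 = 430289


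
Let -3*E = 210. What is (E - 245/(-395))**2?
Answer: 30041361/6241 ≈ 4813.5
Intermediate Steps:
E = -70 (E = -1/3*210 = -70)
(E - 245/(-395))**2 = (-70 - 245/(-395))**2 = (-70 - 245*(-1/395))**2 = (-70 + 49/79)**2 = (-5481/79)**2 = 30041361/6241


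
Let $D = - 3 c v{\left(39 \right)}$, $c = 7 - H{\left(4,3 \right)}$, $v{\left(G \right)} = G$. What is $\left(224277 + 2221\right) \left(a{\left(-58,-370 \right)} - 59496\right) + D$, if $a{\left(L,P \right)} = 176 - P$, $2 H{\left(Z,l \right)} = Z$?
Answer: $-13352057685$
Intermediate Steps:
$H{\left(Z,l \right)} = \frac{Z}{2}$
$c = 5$ ($c = 7 - \frac{1}{2} \cdot 4 = 7 - 2 = 5$)
$D = -585$ ($D = \left(-3\right) 5 \cdot 39 = \left(-15\right) 39 = -585$)
$\left(224277 + 2221\right) \left(a{\left(-58,-370 \right)} - 59496\right) + D = \left(224277 + 2221\right) \left(\left(176 - -370\right) - 59496\right) - 585 = 226498 \left(\left(176 + 370\right) - 59496\right) - 585 = 226498 \left(546 - 59496\right) - 585 = 226498 \left(-58950\right) - 585 = -13352057100 - 585 = -13352057685$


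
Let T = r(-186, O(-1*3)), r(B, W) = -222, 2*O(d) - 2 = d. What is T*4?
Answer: -888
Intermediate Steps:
O(d) = 1 + d/2
T = -222
T*4 = -222*4 = -888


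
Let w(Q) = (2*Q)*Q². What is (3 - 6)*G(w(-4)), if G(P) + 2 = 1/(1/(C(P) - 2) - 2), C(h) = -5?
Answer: 37/5 ≈ 7.4000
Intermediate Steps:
w(Q) = 2*Q³
G(P) = -37/15 (G(P) = -2 + 1/(1/(-5 - 2) - 2) = -2 + 1/(1/(-7) - 2) = -2 + 1/(-⅐ - 2) = -2 + 1/(-15/7) = -2 - 7/15 = -37/15)
(3 - 6)*G(w(-4)) = (3 - 6)*(-37/15) = -3*(-37/15) = 37/5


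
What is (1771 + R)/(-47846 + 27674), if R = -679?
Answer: -91/1681 ≈ -0.054134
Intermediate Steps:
(1771 + R)/(-47846 + 27674) = (1771 - 679)/(-47846 + 27674) = 1092/(-20172) = 1092*(-1/20172) = -91/1681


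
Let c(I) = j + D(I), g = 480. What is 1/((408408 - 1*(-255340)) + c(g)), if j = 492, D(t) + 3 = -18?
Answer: 1/664219 ≈ 1.5055e-6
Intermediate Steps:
D(t) = -21 (D(t) = -3 - 18 = -21)
c(I) = 471 (c(I) = 492 - 21 = 471)
1/((408408 - 1*(-255340)) + c(g)) = 1/((408408 - 1*(-255340)) + 471) = 1/((408408 + 255340) + 471) = 1/(663748 + 471) = 1/664219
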